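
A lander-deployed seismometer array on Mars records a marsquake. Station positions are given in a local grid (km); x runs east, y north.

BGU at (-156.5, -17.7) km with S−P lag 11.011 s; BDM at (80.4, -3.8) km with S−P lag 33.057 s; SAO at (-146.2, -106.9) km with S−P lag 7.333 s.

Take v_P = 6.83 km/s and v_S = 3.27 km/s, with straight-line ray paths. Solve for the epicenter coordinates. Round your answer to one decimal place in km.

Distance from S−P lag: d = Δt · v_P v_S / (v_P − v_S) = Δt · (6.83·3.27)/(6.83−3.27) ≈ 6.2736·Δt.
So d_BGU = 69.08, d_BDM = 207.39, d_SAO = 46.00 km.
Circle about each station: (x + 156.5)² + (y + 17.7)² = 69.08²; (x − 80.4)² + (y + 3.8)² = 207.39²; (x + 146.2)² + (y + 106.9)² = 46.00².
Subtracting pairs of circle equations eliminates x²+y² and gives linear equations (the radical axes):
473.8 x + 27.8 y = -56565.51
20.6 x − 178.4 y = 10652.56
Solving the 2×2 system: x ≈ -115.1, y ≈ -73.0 km.
Check against BGU (with the unrounded x, y): √((x + 156.5)²+(y + 17.7)²) = 69.08 ≈ 69.08 km. ✓

-115.1 km east, -73.0 km north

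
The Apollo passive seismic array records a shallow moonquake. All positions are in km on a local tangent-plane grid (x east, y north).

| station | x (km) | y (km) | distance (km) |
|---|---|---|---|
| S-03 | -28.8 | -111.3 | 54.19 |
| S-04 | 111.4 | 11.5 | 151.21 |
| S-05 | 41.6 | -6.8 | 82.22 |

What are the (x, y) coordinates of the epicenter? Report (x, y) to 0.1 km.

x ≈ -23.2 km, y ≈ -57.4 km

Circle about each station: (x + 28.8)² + (y + 111.3)² = 54.19²; (x − 111.4)² + (y − 11.5)² = 151.21²; (x − 41.6)² + (y + 6.8)² = 82.22².
Subtracting pairs of circle equations eliminates x²+y² and gives linear equations (the radical axes):
280.4 x + 245.6 y = -20602.83
140.8 x + 209.0 y = -15263.90
Solving the 2×2 system: x ≈ -23.2, y ≈ -57.4 km.
Check against S-03 (with the unrounded x, y): √((x + 28.8)²+(y + 111.3)²) = 54.18 ≈ 54.19 km. ✓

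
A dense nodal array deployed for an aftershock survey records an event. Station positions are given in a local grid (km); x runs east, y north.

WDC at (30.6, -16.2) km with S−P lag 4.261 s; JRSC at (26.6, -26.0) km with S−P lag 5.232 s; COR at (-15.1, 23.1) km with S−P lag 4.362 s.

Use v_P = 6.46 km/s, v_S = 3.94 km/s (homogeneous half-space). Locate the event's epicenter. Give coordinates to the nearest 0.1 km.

Distance from S−P lag: d = Δt · v_P v_S / (v_P − v_S) = Δt · (6.46·3.94)/(6.46−3.94) ≈ 10.1002·Δt.
So d_WDC = 43.04, d_JRSC = 52.84, d_COR = 44.06 km.
Circle about each station: (x − 30.6)² + (y + 16.2)² = 43.04²; (x − 26.6)² + (y + 26.0)² = 52.84²; (x + 15.1)² + (y − 23.1)² = 44.06².
Subtracting the WDC equation from the JRSC and COR equations removes the quadratic terms:
-8.0 x − 19.6 y = -754.86
-91.4 x + 78.6 y = -526.02
Solving the 2×2 system: x ≈ 28.8, y ≈ 26.8 km.

x ≈ 28.8 km, y ≈ 26.8 km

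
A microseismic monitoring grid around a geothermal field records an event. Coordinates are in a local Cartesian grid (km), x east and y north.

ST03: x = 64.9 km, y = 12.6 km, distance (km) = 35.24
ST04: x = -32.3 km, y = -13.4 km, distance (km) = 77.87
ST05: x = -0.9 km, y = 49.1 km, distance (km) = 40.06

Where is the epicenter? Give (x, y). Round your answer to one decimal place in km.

Circle about each station: (x − 64.9)² + (y − 12.6)² = 35.24²; (x + 32.3)² + (y + 13.4)² = 77.87²; (x + 0.9)² + (y − 49.1)² = 40.06².
Subtracting the ST03 equation from the ST04 and ST05 equations removes the quadratic terms:
-194.4 x − 52.0 y = -7969.80
-131.6 x + 73.0 y = -2322.10
Solving the 2×2 system: x ≈ 33.4, y ≈ 28.4 km.

33.4 km east, 28.4 km north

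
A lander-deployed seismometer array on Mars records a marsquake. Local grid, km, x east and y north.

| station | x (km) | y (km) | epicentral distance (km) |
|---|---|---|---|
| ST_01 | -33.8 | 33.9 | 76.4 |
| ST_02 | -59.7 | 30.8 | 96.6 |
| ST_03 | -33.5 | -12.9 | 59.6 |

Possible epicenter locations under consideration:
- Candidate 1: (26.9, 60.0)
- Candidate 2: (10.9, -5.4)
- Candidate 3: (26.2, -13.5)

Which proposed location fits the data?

For each candidate, compare |candidate − station| to the reported distance:
Candidate 1: residuals ST_01 10.3, ST_02 5.2, ST_03 35.1 → max 35.1 km
Candidate 2: residuals ST_01 16.9, ST_02 17.3, ST_03 14.6 → max 17.3 km
Candidate 3: residuals ST_01 0.1, ST_02 0.1, ST_03 0.1 → max 0.1 km
Only Candidate 3 has all residuals ≈ 0.

Candidate 3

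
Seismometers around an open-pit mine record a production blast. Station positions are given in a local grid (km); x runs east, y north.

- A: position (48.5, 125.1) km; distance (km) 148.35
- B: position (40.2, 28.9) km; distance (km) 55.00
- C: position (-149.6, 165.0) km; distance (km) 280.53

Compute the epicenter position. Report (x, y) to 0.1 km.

58.7 km east, -22.9 km north

Circle about each station: (x − 48.5)² + (y − 125.1)² = 148.35²; (x − 40.2)² + (y − 28.9)² = 55.00²; (x + 149.6)² + (y − 165.0)² = 280.53².
Subtracting pairs of circle equations eliminates x²+y² and gives linear equations (the radical axes):
-16.6 x − 192.4 y = 3431.71
-396.2 x + 79.8 y = -25086.46
Solving the 2×2 system: x ≈ 58.7, y ≈ -22.9 km.
Check against A (with the unrounded x, y): √((x − 48.5)²+(y − 125.1)²) = 148.35 ≈ 148.35 km. ✓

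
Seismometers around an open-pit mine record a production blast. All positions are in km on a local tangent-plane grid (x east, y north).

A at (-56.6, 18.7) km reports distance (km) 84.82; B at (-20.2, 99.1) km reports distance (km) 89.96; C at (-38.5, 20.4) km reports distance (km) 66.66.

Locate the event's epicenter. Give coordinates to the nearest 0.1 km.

28.1 km east, 23.2 km north

Circle about each station: (x + 56.6)² + (y − 18.7)² = 84.82²; (x + 20.2)² + (y − 99.1)² = 89.96²; (x + 38.5)² + (y − 20.4)² = 66.66².
Subtracting pairs of circle equations eliminates x²+y² and gives linear equations (the radical axes):
72.8 x + 160.8 y = 5777.23
36.2 x + 3.4 y = 1096.04
Solving the 2×2 system: x ≈ 28.1, y ≈ 23.2 km.
Check against A (with the unrounded x, y): √((x + 56.6)²+(y − 18.7)²) = 84.82 ≈ 84.82 km. ✓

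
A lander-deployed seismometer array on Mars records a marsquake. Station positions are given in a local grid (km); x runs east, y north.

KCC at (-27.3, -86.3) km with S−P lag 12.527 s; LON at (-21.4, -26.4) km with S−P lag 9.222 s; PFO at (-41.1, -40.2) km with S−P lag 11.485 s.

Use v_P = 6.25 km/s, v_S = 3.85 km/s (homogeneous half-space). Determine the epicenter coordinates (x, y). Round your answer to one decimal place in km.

x ≈ 68.6 km, y ≈ -5.2 km

Distance from S−P lag: d = Δt · v_P v_S / (v_P − v_S) = Δt · (6.25·3.85)/(6.25−3.85) ≈ 10.0260·Δt.
So d_KCC = 125.60, d_LON = 92.46, d_PFO = 115.15 km.
Circle about each station: (x + 27.3)² + (y + 86.3)² = 125.60²; (x + 21.4)² + (y + 26.4)² = 92.46²; (x + 41.1)² + (y + 40.2)² = 115.15².
Subtracting the KCC equation from the LON and PFO equations removes the quadratic terms:
11.8 x + 119.8 y = 188.45
-27.6 x + 92.2 y = -2371.89
Solving the 2×2 system: x ≈ 68.6, y ≈ -5.2 km.
Check against KCC (with the unrounded x, y): √((x + 27.3)²+(y + 86.3)²) = 125.62 ≈ 125.60 km. ✓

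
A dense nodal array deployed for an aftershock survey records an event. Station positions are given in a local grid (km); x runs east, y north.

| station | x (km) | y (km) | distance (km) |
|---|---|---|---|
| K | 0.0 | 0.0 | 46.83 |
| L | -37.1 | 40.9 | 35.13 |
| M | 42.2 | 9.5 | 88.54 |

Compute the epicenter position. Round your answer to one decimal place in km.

Circle about each station: x² + y² = 46.83²; (x + 37.1)² + (y − 40.9)² = 35.13²; (x − 42.2)² + (y − 9.5)² = 88.54².
Subtracting pairs of circle equations eliminates x²+y² and gives linear equations (the radical axes):
-74.2 x + 81.8 y = 4008.15
84.4 x + 19.0 y = -3775.19
Solving the 2×2 system: x ≈ -46.3, y ≈ 7.0 km.

(-46.3, 7.0)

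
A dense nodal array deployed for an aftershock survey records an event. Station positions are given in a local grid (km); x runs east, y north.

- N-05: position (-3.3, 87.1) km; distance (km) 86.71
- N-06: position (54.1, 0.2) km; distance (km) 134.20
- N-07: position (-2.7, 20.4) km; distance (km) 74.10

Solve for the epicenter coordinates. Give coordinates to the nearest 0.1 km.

(-74.7, 37.9)

Circle about each station: (x + 3.3)² + (y − 87.1)² = 86.71²; (x − 54.1)² + (y − 0.2)² = 134.20²; (x + 2.7)² + (y − 20.4)² = 74.10².
Subtracting the N-05 equation from the N-06 and N-07 equations removes the quadratic terms:
114.8 x − 173.8 y = -15161.47
1.2 x − 133.4 y = -5146.04
Solving the 2×2 system: x ≈ -74.7, y ≈ 37.9 km.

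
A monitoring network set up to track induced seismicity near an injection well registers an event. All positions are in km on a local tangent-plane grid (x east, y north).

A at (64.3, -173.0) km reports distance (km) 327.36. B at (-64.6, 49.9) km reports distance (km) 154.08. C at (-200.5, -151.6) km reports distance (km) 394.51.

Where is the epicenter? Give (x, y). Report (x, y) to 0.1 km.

Circle about each station: (x − 64.3)² + (y + 173.0)² = 327.36²; (x + 64.6)² + (y − 49.9)² = 154.08²; (x + 200.5)² + (y + 151.6)² = 394.51².
Subtracting the A equation from the B and C equations removes the quadratic terms:
-257.8 x + 445.8 y = 56023.60
-529.6 x + 42.8 y = -19354.25
Solving the 2×2 system: x ≈ 49.0, y ≈ 154.0 km.

49.0 km east, 154.0 km north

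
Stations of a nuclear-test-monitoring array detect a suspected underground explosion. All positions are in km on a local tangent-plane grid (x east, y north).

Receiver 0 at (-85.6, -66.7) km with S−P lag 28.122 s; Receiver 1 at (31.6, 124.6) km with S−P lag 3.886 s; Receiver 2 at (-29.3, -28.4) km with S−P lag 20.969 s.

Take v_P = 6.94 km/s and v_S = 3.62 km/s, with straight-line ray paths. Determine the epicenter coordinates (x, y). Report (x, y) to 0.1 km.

Distance from S−P lag: d = Δt · v_P v_S / (v_P − v_S) = Δt · (6.94·3.62)/(6.94−3.62) ≈ 7.5671·Δt.
So d_Receiver 0 = 212.80, d_Receiver 1 = 29.41, d_Receiver 2 = 158.67 km.
Circle about each station: (x + 85.6)² + (y + 66.7)² = 212.80²; (x − 31.6)² + (y − 124.6)² = 29.41²; (x + 29.3)² + (y + 28.4)² = 158.67².
Subtracting pairs of circle equations eliminates x²+y² and gives linear equations (the radical axes):
234.4 x + 382.6 y = 49166.36
112.6 x + 76.6 y = 9996.47
Solving the 2×2 system: x ≈ 2.3, y ≈ 127.1 km.
Check against Receiver 0 (with the unrounded x, y): √((x + 85.6)²+(y + 66.7)²) = 212.80 ≈ 212.80 km. ✓

2.3 km east, 127.1 km north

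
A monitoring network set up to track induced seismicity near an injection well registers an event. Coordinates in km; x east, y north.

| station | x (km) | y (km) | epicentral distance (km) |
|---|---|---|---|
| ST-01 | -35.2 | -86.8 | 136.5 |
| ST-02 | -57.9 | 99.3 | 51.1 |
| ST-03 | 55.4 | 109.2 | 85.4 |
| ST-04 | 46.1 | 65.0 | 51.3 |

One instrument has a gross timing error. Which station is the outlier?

ST-02

Solve using three stations at a time. Using ST-01, ST-03, ST-04 (subtract circle equations pairwise → linear system) gives (x, y) ≈ (-1.0, 45.3).
Distances from that point to each station vs reported:
  ST-01: calculated 136.4 vs reported 136.5 → residual 0.1 km
  ST-02: calculated 78.5 vs reported 51.1 → residual 27.4 km
  ST-03: calculated 85.3 vs reported 85.4 → residual 0.1 km
  ST-04: calculated 51.1 vs reported 51.3 → residual 0.2 km
ST-01, ST-03, ST-04 are mutually consistent (residuals ≈ 0); ST-02 is off by 27.4 km.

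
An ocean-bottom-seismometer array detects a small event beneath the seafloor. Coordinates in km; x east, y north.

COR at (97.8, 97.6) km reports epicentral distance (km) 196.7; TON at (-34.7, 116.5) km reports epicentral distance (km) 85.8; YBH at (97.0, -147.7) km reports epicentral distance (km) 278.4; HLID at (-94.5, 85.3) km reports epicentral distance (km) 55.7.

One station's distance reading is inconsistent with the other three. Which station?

Solve using three stations at a time. Using COR, TON, YBH (subtract circle equations pairwise → linear system) gives (x, y) ≈ (-94.1, 54.7).
Distances from that point to each station vs reported:
  COR: calculated 196.7 vs reported 196.7 → residual 0.0 km
  TON: calculated 85.8 vs reported 85.8 → residual 0.0 km
  YBH: calculated 278.4 vs reported 278.4 → residual 0.0 km
  HLID: calculated 30.6 vs reported 55.7 → residual 25.1 km
COR, TON, YBH are mutually consistent (residuals ≈ 0); HLID is off by 25.1 km.

HLID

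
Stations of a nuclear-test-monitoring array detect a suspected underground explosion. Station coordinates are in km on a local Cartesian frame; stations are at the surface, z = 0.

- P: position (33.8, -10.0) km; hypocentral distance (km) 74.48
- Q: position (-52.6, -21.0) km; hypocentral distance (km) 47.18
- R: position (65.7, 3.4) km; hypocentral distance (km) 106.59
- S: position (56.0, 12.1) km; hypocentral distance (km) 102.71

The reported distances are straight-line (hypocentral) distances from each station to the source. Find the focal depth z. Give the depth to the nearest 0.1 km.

Each station gives a sphere (x−x_i)² + (y−y_i)² + z² = d_i² (stations at z=0).
Subtracting the P sphere from Q and R: z² cancels, leaving linear equations in x and y:
-172.8 x − 22.0 y = 5286.64
63.8 x + 26.8 y = -2728.55
Solving: x ≈ -25.300, y ≈ -41.583 km (keep extra digits for the depth step; rounded: -25.3, -41.6).
Then from the P sphere: z² = 74.48² − (x − 33.8)² − (y + 10.0)² with x = -25.300, y = -41.583, so z ≈ 32.511 ≈ 32.5 km.

depth ≈ 32.5 km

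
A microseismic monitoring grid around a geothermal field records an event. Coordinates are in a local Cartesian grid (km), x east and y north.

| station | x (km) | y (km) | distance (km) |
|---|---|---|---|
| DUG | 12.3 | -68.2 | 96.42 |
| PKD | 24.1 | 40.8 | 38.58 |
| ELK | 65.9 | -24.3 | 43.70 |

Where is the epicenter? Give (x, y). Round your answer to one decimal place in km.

(55.3, 18.1)

Circle about each station: (x − 12.3)² + (y + 68.2)² = 96.42²; (x − 24.1)² + (y − 40.8)² = 38.58²; (x − 65.9)² + (y + 24.3)² = 43.70².
Subtracting pairs of circle equations eliminates x²+y² and gives linear equations (the radical axes):
23.6 x + 218.0 y = 5251.32
107.2 x + 87.8 y = 7517.90
Solving the 2×2 system: x ≈ 55.3, y ≈ 18.1 km.
Check against DUG (with the unrounded x, y): √((x − 12.3)²+(y + 68.2)²) = 96.42 ≈ 96.42 km. ✓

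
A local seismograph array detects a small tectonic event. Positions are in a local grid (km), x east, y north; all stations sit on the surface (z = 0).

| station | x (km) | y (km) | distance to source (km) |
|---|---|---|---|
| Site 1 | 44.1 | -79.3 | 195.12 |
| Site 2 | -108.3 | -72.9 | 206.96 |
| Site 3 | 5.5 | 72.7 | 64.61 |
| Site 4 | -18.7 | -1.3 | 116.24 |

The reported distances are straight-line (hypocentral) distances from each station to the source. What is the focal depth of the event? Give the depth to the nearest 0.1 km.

depth ≈ 56.9 km

Each station gives a sphere (x−x_i)² + (y−y_i)² + z² = d_i² (stations at z=0).
Subtracting the Site 1 sphere from Site 2 and Site 3: z² cancels, leaving linear equations in x and y:
-304.8 x + 12.8 y = 4049.37
-77.2 x + 304.0 y = 30979.60
Solving: x ≈ -9.103, y ≈ 99.595 km (keep extra digits for the depth step; rounded: -9.1, 99.6).
Then from the Site 1 sphere: z² = 195.12² − (x − 44.1)² − (y + 79.3)² with x = -9.103, y = 99.595, so z ≈ 56.902 ≈ 56.9 km.
Check against Site 4 (with the unrounded solution): distance 116.23 ≈ 116.24 km. ✓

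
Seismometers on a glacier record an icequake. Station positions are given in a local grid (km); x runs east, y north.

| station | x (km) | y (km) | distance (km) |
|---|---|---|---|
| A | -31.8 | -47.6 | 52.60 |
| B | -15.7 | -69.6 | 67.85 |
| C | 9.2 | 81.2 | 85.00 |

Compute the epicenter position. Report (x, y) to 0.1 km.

-4.4 km east, -2.7 km north

Circle about each station: (x + 31.8)² + (y + 47.6)² = 52.60²; (x + 15.7)² + (y + 69.6)² = 67.85²; (x − 9.2)² + (y − 81.2)² = 85.00².
Subtracting the A equation from the B and C equations removes the quadratic terms:
32.2 x − 44.0 y = -23.21
82.0 x + 257.6 y = -1057.16
Solving the 2×2 system: x ≈ -4.4, y ≈ -2.7 km.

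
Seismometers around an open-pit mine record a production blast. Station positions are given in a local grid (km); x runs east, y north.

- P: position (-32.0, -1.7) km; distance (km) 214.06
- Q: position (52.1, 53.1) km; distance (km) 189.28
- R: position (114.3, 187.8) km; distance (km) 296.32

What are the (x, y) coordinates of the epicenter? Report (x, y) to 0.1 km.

x ≈ 155.1 km, y ≈ -105.7 km

Circle about each station: (x + 32.0)² + (y + 1.7)² = 214.06²; (x − 52.1)² + (y − 53.1)² = 189.28²; (x − 114.3)² + (y − 187.8)² = 296.32².
Subtracting pairs of circle equations eliminates x²+y² and gives linear equations (the radical axes):
168.2 x + 109.6 y = 14501.90
292.6 x + 379.0 y = 5322.58
Solving the 2×2 system: x ≈ 155.1, y ≈ -105.7 km.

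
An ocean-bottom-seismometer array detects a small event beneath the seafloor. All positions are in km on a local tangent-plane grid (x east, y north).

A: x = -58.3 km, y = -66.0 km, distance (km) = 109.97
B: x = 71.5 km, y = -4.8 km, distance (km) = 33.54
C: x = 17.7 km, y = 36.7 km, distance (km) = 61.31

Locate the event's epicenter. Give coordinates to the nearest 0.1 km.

x ≈ 41.5 km, y ≈ -19.8 km

Circle about each station: (x + 58.3)² + (y + 66.0)² = 109.97²; (x − 71.5)² + (y + 4.8)² = 33.54²; (x − 17.7)² + (y − 36.7)² = 61.31².
Subtracting pairs of circle equations eliminates x²+y² and gives linear equations (the radical axes):
259.6 x + 122.4 y = 8348.87
152.0 x + 205.4 y = 2239.77
Solving the 2×2 system: x ≈ 41.5, y ≈ -19.8 km.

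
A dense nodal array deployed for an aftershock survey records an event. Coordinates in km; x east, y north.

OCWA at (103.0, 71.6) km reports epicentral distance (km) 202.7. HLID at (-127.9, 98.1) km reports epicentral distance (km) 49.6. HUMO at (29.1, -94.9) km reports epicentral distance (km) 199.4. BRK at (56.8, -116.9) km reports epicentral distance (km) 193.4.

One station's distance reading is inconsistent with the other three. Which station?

Solve using three stations at a time. Using OCWA, HLID, HUMO (subtract circle equations pairwise → linear system) gives (x, y) ≈ (-99.2, 57.7).
Distances from that point to each station vs reported:
  OCWA: calculated 202.7 vs reported 202.7 → residual 0.0 km
  HLID: calculated 49.5 vs reported 49.6 → residual 0.1 km
  HUMO: calculated 199.4 vs reported 199.4 → residual 0.0 km
  BRK: calculated 234.2 vs reported 193.4 → residual 40.8 km
OCWA, HLID, HUMO are mutually consistent (residuals ≈ 0); BRK is off by 40.8 km.

BRK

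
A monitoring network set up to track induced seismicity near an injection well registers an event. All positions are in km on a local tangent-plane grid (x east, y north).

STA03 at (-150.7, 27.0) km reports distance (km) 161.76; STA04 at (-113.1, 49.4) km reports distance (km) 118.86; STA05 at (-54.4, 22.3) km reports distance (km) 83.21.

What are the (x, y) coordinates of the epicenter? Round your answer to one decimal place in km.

x ≈ 0.3 km, y ≈ 85.0 km

Circle about each station: (x + 150.7)² + (y − 27.0)² = 161.76²; (x + 113.1)² + (y − 49.4)² = 118.86²; (x + 54.4)² + (y − 22.3)² = 83.21².
Subtracting pairs of circle equations eliminates x²+y² and gives linear equations (the radical axes):
75.2 x + 44.8 y = 3831.08
192.6 x − 9.4 y = -740.45
Solving the 2×2 system: x ≈ 0.3, y ≈ 85.0 km.
Check against STA03 (with the unrounded x, y): √((x + 150.7)²+(y − 27.0)²) = 161.76 ≈ 161.76 km. ✓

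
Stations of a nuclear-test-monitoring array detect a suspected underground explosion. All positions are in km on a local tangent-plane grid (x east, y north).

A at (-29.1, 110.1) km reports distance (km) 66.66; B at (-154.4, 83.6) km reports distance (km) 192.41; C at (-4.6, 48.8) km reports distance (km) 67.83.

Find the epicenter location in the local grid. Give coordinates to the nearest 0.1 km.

Circle about each station: (x + 29.1)² + (y − 110.1)² = 66.66²; (x + 154.4)² + (y − 83.6)² = 192.41²; (x + 4.6)² + (y − 48.8)² = 67.83².
Subtracting pairs of circle equations eliminates x²+y² and gives linear equations (the radical axes):
-250.6 x − 53.0 y = -14718.55
49.0 x − 122.6 y = -10723.57
Solving the 2×2 system: x ≈ 37.1, y ≈ 102.3 km.

(37.1, 102.3)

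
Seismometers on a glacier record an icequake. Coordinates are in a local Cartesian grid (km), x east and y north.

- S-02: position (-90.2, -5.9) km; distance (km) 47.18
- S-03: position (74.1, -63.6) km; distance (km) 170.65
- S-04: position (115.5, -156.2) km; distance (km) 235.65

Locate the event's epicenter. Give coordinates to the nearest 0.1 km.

x ≈ -96.2 km, y ≈ -52.7 km

Circle about each station: (x + 90.2)² + (y + 5.9)² = 47.18²; (x − 74.1)² + (y + 63.6)² = 170.65²; (x − 115.5)² + (y + 156.2)² = 235.65².
Subtracting the S-02 equation from the S-03 and S-04 equations removes the quadratic terms:
328.6 x − 115.4 y = -25530.55
411.4 x − 300.6 y = -23737.13
Solving the 2×2 system: x ≈ -96.2, y ≈ -52.7 km.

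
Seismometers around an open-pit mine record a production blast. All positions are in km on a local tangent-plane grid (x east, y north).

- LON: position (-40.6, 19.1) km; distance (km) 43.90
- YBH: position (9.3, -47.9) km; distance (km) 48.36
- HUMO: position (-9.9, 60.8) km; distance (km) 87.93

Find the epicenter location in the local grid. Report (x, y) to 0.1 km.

Circle about each station: (x + 40.6)² + (y − 19.1)² = 43.90²; (x − 9.3)² + (y + 47.9)² = 48.36²; (x + 9.9)² + (y − 60.8)² = 87.93².
Subtracting pairs of circle equations eliminates x²+y² and gives linear equations (the radical axes):
99.8 x − 134.0 y = -43.75
61.4 x + 83.4 y = -4022.99
Solving the 2×2 system: x ≈ -32.8, y ≈ -24.1 km.

-32.8 km east, -24.1 km north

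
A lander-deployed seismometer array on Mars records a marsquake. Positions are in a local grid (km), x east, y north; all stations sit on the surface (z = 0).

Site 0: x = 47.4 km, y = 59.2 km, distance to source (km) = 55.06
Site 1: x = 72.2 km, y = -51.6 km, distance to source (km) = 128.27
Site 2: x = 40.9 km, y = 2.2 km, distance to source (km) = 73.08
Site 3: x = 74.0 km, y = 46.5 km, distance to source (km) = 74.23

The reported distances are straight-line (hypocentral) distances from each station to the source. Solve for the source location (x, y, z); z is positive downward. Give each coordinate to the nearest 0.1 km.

(14.8, 54.3, 44.1)

Each station gives a sphere (x−x_i)² + (y−y_i)² + z² = d_i² (stations at z=0).
Subtracting the Site 0 sphere from Site 1 and Site 2: z² cancels, leaving linear equations in x and y:
49.6 x − 221.6 y = -11297.59
-13.0 x − 114.0 y = -6382.83
Solving: x ≈ 14.822, y ≈ 54.300 km (keep extra digits for the depth step; rounded: 14.8, 54.3).
Then from the Site 0 sphere: z² = 55.06² − (x − 47.4)² − (y − 59.2)² with x = 14.822, y = 54.300, so z ≈ 44.117 ≈ 44.1 km.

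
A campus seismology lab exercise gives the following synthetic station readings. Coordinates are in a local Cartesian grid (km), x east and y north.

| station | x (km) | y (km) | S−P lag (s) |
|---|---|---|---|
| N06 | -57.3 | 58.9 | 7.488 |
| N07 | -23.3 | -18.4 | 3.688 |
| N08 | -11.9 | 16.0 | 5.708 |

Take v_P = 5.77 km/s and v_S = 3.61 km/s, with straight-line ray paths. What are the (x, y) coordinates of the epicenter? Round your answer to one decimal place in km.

Distance from S−P lag: d = Δt · v_P v_S / (v_P − v_S) = Δt · (5.77·3.61)/(5.77−3.61) ≈ 9.6434·Δt.
So d_N06 = 72.21, d_N07 = 35.56, d_N08 = 55.04 km.
Circle about each station: (x + 57.3)² + (y − 58.9)² = 72.21²; (x + 23.3)² + (y + 18.4)² = 35.56²; (x + 11.9)² + (y − 16.0)² = 55.04².
Subtracting pairs of circle equations eliminates x²+y² and gives linear equations (the radical axes):
68.0 x − 154.6 y = -1921.28
90.8 x − 85.8 y = -4170.01
Solving the 2×2 system: x ≈ -58.5, y ≈ -13.3 km.
Check against N06 (with the unrounded x, y): √((x + 57.3)²+(y − 58.9)²) = 72.21 ≈ 72.21 km. ✓

x ≈ -58.5 km, y ≈ -13.3 km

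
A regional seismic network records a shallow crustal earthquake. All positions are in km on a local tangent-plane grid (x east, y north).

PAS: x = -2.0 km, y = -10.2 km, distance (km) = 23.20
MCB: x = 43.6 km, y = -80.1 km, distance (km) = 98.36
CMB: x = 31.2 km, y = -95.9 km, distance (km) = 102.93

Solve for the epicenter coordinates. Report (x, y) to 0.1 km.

Circle about each station: (x + 2.0)² + (y + 10.2)² = 23.20²; (x − 43.6)² + (y + 80.1)² = 98.36²; (x − 31.2)² + (y + 95.9)² = 102.93².
Subtracting the PAS equation from the MCB and CMB equations removes the quadratic terms:
91.2 x − 139.8 y = -927.52
66.4 x − 171.4 y = 5.87
Solving the 2×2 system: x ≈ -25.2, y ≈ -9.8 km.

(-25.2, -9.8)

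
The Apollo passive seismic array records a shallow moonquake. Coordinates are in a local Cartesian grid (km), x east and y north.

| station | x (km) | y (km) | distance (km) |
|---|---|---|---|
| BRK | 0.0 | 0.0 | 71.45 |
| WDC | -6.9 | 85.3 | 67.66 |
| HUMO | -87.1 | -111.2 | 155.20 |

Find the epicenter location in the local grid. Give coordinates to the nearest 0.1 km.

-58.3 km east, 41.3 km north

Circle about each station: x² + y² = 71.45²; (x + 6.9)² + (y − 85.3)² = 67.66²; (x + 87.1)² + (y + 111.2)² = 155.20².
Subtracting the BRK equation from the WDC and HUMO equations removes the quadratic terms:
-13.8 x + 170.6 y = 7850.93
-174.2 x − 222.4 y = 969.91
Solving the 2×2 system: x ≈ -58.3, y ≈ 41.3 km.
Check against BRK (with the unrounded x, y): √(x²+y²) = 71.45 ≈ 71.45 km. ✓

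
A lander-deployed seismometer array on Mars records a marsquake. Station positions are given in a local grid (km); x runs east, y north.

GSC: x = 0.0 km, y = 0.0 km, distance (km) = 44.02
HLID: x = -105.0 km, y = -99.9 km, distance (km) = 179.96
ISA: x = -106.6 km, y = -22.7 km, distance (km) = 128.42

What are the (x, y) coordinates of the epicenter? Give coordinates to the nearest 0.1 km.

Circle about each station: x² + y² = 44.02²; (x + 105.0)² + (y + 99.9)² = 179.96²; (x + 106.6)² + (y + 22.7)² = 128.42².
Subtracting the GSC equation from the HLID and ISA equations removes the quadratic terms:
-210.0 x − 199.8 y = -9442.83
-213.2 x − 45.4 y = -2675.09
Solving the 2×2 system: x ≈ 3.2, y ≈ 43.9 km.
Check against GSC (with the unrounded x, y): √(x²+y²) = 44.02 ≈ 44.02 km. ✓

(3.2, 43.9)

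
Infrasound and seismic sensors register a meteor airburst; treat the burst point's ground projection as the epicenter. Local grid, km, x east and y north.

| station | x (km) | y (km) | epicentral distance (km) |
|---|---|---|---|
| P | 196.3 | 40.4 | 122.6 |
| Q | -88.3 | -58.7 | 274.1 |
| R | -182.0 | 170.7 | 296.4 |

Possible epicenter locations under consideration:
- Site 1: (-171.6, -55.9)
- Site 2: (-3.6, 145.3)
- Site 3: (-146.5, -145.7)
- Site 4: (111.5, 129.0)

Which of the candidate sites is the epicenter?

Site 4

For each candidate, compare |candidate − station| to the reported distance:
Site 1: residuals P 257.7, Q 190.8, R 69.6 → max 257.7 km
Site 2: residuals P 103.2, Q 53.2, R 116.2 → max 116.2 km
Site 3: residuals P 267.5, Q 169.4, R 22.0 → max 267.5 km
Site 4: residuals P 0.0, Q 0.0, R 0.0 → max 0.0 km
Only Site 4 has all residuals ≈ 0.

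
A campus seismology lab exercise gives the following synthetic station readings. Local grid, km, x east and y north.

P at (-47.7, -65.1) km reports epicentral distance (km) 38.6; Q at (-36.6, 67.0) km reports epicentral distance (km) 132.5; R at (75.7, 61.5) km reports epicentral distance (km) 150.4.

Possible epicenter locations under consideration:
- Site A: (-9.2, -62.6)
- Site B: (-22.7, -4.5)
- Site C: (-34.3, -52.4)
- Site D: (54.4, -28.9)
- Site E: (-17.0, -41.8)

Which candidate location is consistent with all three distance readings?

For each candidate, compare |candidate − station| to the reported distance:
Site A: residuals P 0.0, Q 0.0, R 0.0 → max 0.0 km
Site B: residuals P 27.0, Q 59.7, R 31.9 → max 59.7 km
Site C: residuals P 20.1, Q 13.1, R 7.9 → max 20.1 km
Site D: residuals P 69.7, Q 0.3, R 57.5 → max 69.7 km
Site E: residuals P 0.1, Q 21.9, R 11.6 → max 21.9 km
Only Site A has all residuals ≈ 0.

Site A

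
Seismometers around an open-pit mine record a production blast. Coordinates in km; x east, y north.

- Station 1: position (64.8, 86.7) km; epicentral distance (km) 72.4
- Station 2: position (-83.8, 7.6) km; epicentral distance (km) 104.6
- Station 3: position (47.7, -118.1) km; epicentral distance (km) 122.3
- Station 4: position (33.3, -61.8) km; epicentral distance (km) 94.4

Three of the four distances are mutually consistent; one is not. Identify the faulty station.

Station 3

Solve using three stations at a time. Using Station 1, Station 2, Station 4 (subtract circle equations pairwise → linear system) gives (x, y) ≈ (18.1, 31.4).
Distances from that point to each station vs reported:
  Station 1: calculated 72.4 vs reported 72.4 → residual 0.0 km
  Station 2: calculated 104.6 vs reported 104.6 → residual 0.0 km
  Station 3: calculated 152.4 vs reported 122.3 → residual 30.1 km
  Station 4: calculated 94.4 vs reported 94.4 → residual 0.0 km
Station 1, Station 2, Station 4 are mutually consistent (residuals ≈ 0); Station 3 is off by 30.1 km.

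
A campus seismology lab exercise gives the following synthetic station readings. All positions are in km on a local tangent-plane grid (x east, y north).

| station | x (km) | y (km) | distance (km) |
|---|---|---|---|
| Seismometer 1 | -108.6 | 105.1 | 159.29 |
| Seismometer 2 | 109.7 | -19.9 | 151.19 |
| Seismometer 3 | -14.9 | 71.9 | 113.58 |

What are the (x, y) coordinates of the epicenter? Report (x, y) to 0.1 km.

Circle about each station: (x + 108.6)² + (y − 105.1)² = 159.29²; (x − 109.7)² + (y + 19.9)² = 151.19²; (x + 14.9)² + (y − 71.9)² = 113.58².
Subtracting the Seismometer 1 equation from the Seismometer 2 and Seismometer 3 equations removes the quadratic terms:
436.6 x − 250.0 y = -7894.98
187.4 x − 66.4 y = -4975.46
Solving the 2×2 system: x ≈ -40.3, y ≈ -38.8 km.

x ≈ -40.3 km, y ≈ -38.8 km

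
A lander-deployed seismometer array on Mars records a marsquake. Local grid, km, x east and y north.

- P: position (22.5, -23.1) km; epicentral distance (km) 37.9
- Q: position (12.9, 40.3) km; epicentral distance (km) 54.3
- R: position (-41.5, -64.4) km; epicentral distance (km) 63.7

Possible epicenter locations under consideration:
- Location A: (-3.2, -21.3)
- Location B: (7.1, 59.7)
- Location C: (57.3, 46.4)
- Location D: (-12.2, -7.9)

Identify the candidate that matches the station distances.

For each candidate, compare |candidate − station| to the reported distance:
Location A: residuals P 12.1, Q 9.4, R 6.0 → max 12.1 km
Location B: residuals P 46.3, Q 34.1, R 69.6 → max 69.6 km
Location C: residuals P 39.8, Q 9.5, R 84.8 → max 84.8 km
Location D: residuals P 0.0, Q 0.0, R 0.1 → max 0.1 km
Only Location D has all residuals ≈ 0.

Location D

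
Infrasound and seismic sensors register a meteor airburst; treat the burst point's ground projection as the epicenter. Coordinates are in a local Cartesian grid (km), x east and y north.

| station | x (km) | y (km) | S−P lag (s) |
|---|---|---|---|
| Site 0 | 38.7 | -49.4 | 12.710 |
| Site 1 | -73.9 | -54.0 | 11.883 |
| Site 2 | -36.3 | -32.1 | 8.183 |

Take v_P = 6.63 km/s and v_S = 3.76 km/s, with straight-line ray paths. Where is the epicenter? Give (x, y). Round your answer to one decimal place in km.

-28.1 km east, 38.5 km north

Distance from S−P lag: d = Δt · v_P v_S / (v_P − v_S) = Δt · (6.63·3.76)/(6.63−3.76) ≈ 8.6860·Δt.
So d_Site 0 = 110.40, d_Site 1 = 103.22, d_Site 2 = 71.08 km.
Circle about each station: (x − 38.7)² + (y + 49.4)² = 110.40²; (x + 73.9)² + (y + 54.0)² = 103.22²; (x + 36.3)² + (y + 32.1)² = 71.08².
Subtracting the Site 0 equation from the Site 1 and Site 2 equations removes the quadratic terms:
-225.2 x − 9.2 y = 5972.95
-150.0 x + 34.6 y = 5545.84
Solving the 2×2 system: x ≈ -28.1, y ≈ 38.5 km.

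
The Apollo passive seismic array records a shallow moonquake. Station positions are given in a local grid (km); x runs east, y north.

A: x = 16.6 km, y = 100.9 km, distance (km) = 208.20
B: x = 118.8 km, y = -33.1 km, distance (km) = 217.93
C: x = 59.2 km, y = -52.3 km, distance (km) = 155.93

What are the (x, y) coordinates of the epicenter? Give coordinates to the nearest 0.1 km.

Circle about each station: (x − 16.6)² + (y − 100.9)² = 208.20²; (x − 118.8)² + (y + 33.1)² = 217.93²; (x − 59.2)² + (y + 52.3)² = 155.93².
Subtracting the A equation from the B and C equations removes the quadratic terms:
204.4 x − 268.0 y = 606.44
85.2 x − 306.4 y = 14816.64
Solving the 2×2 system: x ≈ -95.1, y ≈ -74.8 km.
Check against A (with the unrounded x, y): √((x − 16.6)²+(y − 100.9)²) = 208.21 ≈ 208.20 km. ✓

x ≈ -95.1 km, y ≈ -74.8 km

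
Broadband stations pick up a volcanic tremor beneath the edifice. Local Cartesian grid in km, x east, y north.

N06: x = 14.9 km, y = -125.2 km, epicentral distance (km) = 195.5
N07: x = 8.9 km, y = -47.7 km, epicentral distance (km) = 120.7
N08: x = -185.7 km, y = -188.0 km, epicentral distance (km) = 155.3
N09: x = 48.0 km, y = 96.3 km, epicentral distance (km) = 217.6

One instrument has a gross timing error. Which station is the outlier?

Solve using three stations at a time. Using N07, N08, N09 (subtract circle equations pairwise → linear system) gives (x, y) ≈ (-111.7, -51.5).
Distances from that point to each station vs reported:
  N06: calculated 146.5 vs reported 195.5 → residual 49.0 km
  N07: calculated 120.7 vs reported 120.7 → residual 0.0 km
  N08: calculated 155.3 vs reported 155.3 → residual 0.0 km
  N09: calculated 217.6 vs reported 217.6 → residual 0.0 km
N07, N08, N09 are mutually consistent (residuals ≈ 0); N06 is off by 49.0 km.

N06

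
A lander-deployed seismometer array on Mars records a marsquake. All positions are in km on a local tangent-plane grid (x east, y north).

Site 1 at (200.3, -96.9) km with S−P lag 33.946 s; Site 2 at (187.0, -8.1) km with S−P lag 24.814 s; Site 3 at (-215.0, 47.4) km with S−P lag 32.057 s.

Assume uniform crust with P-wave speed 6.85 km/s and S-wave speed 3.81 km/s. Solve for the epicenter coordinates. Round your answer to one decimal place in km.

Distance from S−P lag: d = Δt · v_P v_S / (v_P − v_S) = Δt · (6.85·3.81)/(6.85−3.81) ≈ 8.5850·Δt.
So d_Site 1 = 291.43, d_Site 2 = 213.03, d_Site 3 = 275.21 km.
Circle about each station: (x − 200.3)² + (y + 96.9)² = 291.43²; (x − 187.0)² + (y + 8.1)² = 213.03²; (x + 215.0)² + (y − 47.4)² = 275.21².
Subtracting the Site 1 equation from the Site 2 and Site 3 equations removes the quadratic terms:
-26.6 x + 177.6 y = 25074.57
-830.6 x + 288.6 y = 8152.96
Solving the 2×2 system: x ≈ 41.4, y ≈ 147.4 km.

x ≈ 41.4 km, y ≈ 147.4 km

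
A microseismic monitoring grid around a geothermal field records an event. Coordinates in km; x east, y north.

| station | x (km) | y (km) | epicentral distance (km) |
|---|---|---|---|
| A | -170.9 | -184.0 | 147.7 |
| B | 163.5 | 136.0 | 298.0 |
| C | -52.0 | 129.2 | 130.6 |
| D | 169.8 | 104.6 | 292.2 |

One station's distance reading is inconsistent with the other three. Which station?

A

Solve using three stations at a time. Using B, C, D (subtract circle equations pairwise → linear system) gives (x, y) ≈ (-106.9, 10.9).
Distances from that point to each station vs reported:
  A: calculated 205.2 vs reported 147.7 → residual 57.5 km
  B: calculated 297.9 vs reported 298.0 → residual 0.1 km
  C: calculated 130.4 vs reported 130.6 → residual 0.2 km
  D: calculated 292.1 vs reported 292.2 → residual 0.1 km
B, C, D are mutually consistent (residuals ≈ 0); A is off by 57.5 km.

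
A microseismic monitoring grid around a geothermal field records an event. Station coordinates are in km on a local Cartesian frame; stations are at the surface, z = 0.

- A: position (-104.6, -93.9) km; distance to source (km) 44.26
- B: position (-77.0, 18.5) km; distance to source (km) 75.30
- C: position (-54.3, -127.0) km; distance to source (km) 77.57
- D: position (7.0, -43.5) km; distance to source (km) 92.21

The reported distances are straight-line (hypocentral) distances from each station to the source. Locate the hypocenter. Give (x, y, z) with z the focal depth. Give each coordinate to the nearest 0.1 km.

(-83.9, -55.9, 9.3)

Each station gives a sphere (x−x_i)² + (y−y_i)² + z² = d_i² (stations at z=0).
Subtracting the A sphere from B and C: z² cancels, leaving linear equations in x and y:
55.2 x + 224.8 y = -17198.26
100.6 x − 66.2 y = -4739.04
Solving: x ≈ -83.895, y ≈ -55.904 km (keep extra digits for the depth step; rounded: -83.9, -55.9).
Then from the A sphere: z² = 44.26² − (x + 104.6)² − (y + 93.9)² with x = -83.895, y = -55.904, so z ≈ 9.303 ≈ 9.3 km.
Check against D (with the unrounded solution): distance 92.21 ≈ 92.21 km. ✓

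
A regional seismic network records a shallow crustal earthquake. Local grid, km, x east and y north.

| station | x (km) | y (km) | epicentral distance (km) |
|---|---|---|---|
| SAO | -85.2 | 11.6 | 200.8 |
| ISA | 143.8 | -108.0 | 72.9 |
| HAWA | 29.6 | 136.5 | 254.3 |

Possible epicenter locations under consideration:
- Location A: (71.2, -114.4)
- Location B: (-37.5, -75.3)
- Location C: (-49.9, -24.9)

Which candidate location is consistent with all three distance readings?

Location A

For each candidate, compare |candidate − station| to the reported distance:
Location A: residuals SAO 0.0, ISA 0.0, HAWA 0.0 → max 0.0 km
Location B: residuals SAO 101.7, ISA 111.3, HAWA 32.1 → max 111.3 km
Location C: residuals SAO 150.0, ISA 137.9, HAWA 74.4 → max 150.0 km
Only Location A has all residuals ≈ 0.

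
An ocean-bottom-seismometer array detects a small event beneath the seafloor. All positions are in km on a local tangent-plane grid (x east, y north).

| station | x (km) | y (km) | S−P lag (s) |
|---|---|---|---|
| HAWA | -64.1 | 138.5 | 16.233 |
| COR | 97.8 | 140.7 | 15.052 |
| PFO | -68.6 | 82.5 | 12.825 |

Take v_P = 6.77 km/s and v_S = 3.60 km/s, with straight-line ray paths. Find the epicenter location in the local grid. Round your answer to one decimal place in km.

Distance from S−P lag: d = Δt · v_P v_S / (v_P − v_S) = Δt · (6.77·3.60)/(6.77−3.60) ≈ 7.6883·Δt.
So d_HAWA = 124.80, d_COR = 115.72, d_PFO = 98.60 km.
Circle about each station: (x + 64.1)² + (y − 138.5)² = 124.80²; (x − 97.8)² + (y − 140.7)² = 115.72²; (x + 68.6)² + (y − 82.5)² = 98.60².
Subtracting pairs of circle equations eliminates x²+y² and gives linear equations (the radical axes):
323.8 x + 4.4 y = 8254.19
-9.0 x − 112.0 y = -5925.77
Solving the 2×2 system: x ≈ 24.8, y ≈ 50.9 km.
Check against HAWA (with the unrounded x, y): √((x + 64.1)²+(y − 138.5)²) = 124.80 ≈ 124.80 km. ✓

x ≈ 24.8 km, y ≈ 50.9 km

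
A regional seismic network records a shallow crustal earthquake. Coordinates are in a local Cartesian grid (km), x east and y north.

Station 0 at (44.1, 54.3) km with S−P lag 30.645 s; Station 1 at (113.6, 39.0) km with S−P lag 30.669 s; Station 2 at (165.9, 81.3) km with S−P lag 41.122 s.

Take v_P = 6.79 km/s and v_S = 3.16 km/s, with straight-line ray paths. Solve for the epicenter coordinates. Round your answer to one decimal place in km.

Distance from S−P lag: d = Δt · v_P v_S / (v_P − v_S) = Δt · (6.79·3.16)/(6.79−3.16) ≈ 5.9109·Δt.
So d_Station 0 = 181.14, d_Station 1 = 181.28, d_Station 2 = 243.07 km.
Circle about each station: (x − 44.1)² + (y − 54.3)² = 181.14²; (x − 113.6)² + (y − 39.0)² = 181.28²; (x − 165.9)² + (y − 81.3)² = 243.07².
Subtracting the Station 0 equation from the Station 1 and Station 2 equations removes the quadratic terms:
139.0 x − 30.6 y = 9481.92
243.6 x + 54.0 y = 2967.87
Solving the 2×2 system: x ≈ 40.3, y ≈ -126.8 km.

(40.3, -126.8)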